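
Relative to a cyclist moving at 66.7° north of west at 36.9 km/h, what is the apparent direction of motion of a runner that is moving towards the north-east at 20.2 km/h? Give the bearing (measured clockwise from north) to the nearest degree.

Taking east as x and north as y: runner velocity = (14.284, 14.284) km/h; cyclist velocity = (-14.596, 33.891) km/h.
Velocity of runner relative to cyclist = (14.284, 14.284) − (-14.596, 33.891) = (28.879, -19.607) km/h.
Bearing = atan2(28.88, -19.61) = 124.17° clockwise from north.

124°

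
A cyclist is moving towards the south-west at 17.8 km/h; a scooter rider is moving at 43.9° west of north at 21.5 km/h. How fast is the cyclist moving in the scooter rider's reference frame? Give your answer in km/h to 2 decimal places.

28.17 km/h

Taking east as x and north as y: cyclist velocity = (-12.587, -12.587) km/h; scooter rider velocity = (-14.908, 15.492) km/h.
Velocity of cyclist relative to scooter rider = (-12.587, -12.587) − (-14.908, 15.492) = (2.322, -28.078) km/h.
Magnitude = |(2.322, -28.078)| = 28.174 km/h.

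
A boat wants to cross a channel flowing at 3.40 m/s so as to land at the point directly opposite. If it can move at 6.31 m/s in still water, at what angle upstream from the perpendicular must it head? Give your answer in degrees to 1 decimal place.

32.6°

To cancel the current, the upstream component of the boat's velocity must equal the flow: 6.31 sin θ = 3.40.
sin θ = 3.40 / 6.31 = 0.5388.
θ = arcsin(0.5388) = 32.604°.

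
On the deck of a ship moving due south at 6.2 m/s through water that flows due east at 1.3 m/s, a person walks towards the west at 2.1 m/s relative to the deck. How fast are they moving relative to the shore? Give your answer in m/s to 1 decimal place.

6.3 m/s

In east/north components (m/s): person relative to ship = (-2.100, 0.000); ship relative to water = (0.000, -6.200); water relative to ground = (1.300, 0.000).
Sum = (-0.800, -6.200) m/s.
Speed = |(-0.800, -6.200)| = 6.251 m/s.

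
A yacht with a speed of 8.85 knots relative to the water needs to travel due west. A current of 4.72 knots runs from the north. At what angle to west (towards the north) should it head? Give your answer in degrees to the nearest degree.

The current pushes perpendicular to the desired track; the heading must have a component into the current equal to 4.72 knots: 8.85 sin θ = 4.72.
sin θ = 0.5333, so θ = 32.231°.

32°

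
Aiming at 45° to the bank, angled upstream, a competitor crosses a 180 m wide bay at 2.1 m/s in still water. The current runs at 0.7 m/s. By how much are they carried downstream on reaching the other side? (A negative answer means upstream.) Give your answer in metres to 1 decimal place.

Perpendicular speed = 1.485 m/s; crossing time = 180 / 1.485 = 121.218 s.
Net downstream speed = -0.785 m/s.
Drift = -0.785 × 121.218 = -95.147 m (upstream).

-95.1 m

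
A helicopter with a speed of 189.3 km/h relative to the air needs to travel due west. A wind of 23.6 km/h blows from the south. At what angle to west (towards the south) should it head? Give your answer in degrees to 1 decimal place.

7.2°

The wind pushes perpendicular to the desired track; the heading must have a component into the wind equal to 23.6 km/h: 189.3 sin θ = 23.6.
sin θ = 0.1247, so θ = 7.162°.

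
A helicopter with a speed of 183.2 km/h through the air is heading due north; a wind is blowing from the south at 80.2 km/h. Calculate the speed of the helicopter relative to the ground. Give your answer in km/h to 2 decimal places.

263.40 km/h

Taking east as x and north as y: velocity relative to the air = (0.000, 183.200) km/h; the air relative to ground = (0.000, 80.200) km/h.
Velocity relative to ground = (0.000, 183.200) + (0.000, 80.200) = (0.000, 263.400) km/h.
Speed = |(0.000, 263.400)| = 263.400 km/h.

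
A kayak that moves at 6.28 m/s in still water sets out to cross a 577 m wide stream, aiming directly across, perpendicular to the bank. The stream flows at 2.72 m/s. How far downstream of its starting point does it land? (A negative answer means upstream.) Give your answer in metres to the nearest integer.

Perpendicular speed = 6.280 m/s; crossing time = 577 / 6.280 = 91.879 s.
Net downstream speed = 2.720 m/s.
Drift = 2.720 × 91.879 = 249.911 m (downstream).

250 m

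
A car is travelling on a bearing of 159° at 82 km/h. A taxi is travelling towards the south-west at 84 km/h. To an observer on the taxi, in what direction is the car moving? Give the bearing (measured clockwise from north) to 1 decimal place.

Taking east as x and north as y: car velocity = (29.386, -76.554) km/h; taxi velocity = (-59.397, -59.397) km/h.
Velocity of car relative to taxi = (29.386, -76.554) − (-59.397, -59.397) = (88.783, -17.157) km/h.
Bearing = atan2(88.78, -17.16) = 100.94° clockwise from north.

100.9°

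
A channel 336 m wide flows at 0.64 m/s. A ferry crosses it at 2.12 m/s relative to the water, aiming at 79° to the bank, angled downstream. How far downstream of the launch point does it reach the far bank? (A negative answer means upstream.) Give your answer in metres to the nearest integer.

169 m

Perpendicular speed = 2.081 m/s; crossing time = 336 / 2.081 = 161.457 s.
Net downstream speed = 1.045 m/s.
Drift = 1.045 × 161.457 = 168.644 m (downstream).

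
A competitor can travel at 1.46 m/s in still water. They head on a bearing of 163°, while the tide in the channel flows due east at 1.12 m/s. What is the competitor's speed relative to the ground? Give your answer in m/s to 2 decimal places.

Taking east as x and north as y: velocity relative to the water = (0.427, -1.396) m/s; the water relative to ground = (1.120, 0.000) m/s.
Velocity relative to ground = (0.427, -1.396) + (1.120, 0.000) = (1.547, -1.396) m/s.
Speed = |(1.547, -1.396)| = 2.084 m/s.

2.08 m/s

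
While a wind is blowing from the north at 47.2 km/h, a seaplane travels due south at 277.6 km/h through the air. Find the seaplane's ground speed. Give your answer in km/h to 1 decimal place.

324.8 km/h

Taking east as x and north as y: velocity relative to the air = (0.000, -277.600) km/h; the air relative to ground = (0.000, -47.200) km/h.
Velocity relative to ground = (0.000, -277.600) + (0.000, -47.200) = (0.000, -324.800) km/h.
Speed = |(0.000, -324.800)| = 324.800 km/h.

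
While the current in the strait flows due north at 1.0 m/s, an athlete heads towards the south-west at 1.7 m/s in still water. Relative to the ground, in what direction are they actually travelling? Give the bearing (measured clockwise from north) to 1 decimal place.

260.5°

Taking east as x and north as y: velocity relative to the water = (-1.202, -1.202) m/s; the water relative to ground = (0.000, 1.000) m/s.
Velocity relative to ground = (-1.202, -1.202) + (0.000, 1.000) = (-1.202, -0.202) m/s.
Bearing = atan2(-1.20, -0.20) = 260.46° clockwise from north.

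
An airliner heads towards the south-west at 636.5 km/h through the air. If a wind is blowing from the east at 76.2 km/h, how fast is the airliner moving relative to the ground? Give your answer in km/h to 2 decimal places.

Taking east as x and north as y: velocity relative to the air = (-450.073, -450.073) km/h; the air relative to ground = (-76.200, 0.000) km/h.
Velocity relative to ground = (-450.073, -450.073) + (-76.200, 0.000) = (-526.273, -450.073) km/h.
Speed = |(-526.273, -450.073)| = 692.481 km/h.

692.48 km/h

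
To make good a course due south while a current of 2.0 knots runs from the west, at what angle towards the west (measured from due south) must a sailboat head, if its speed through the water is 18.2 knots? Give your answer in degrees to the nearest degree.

The current pushes perpendicular to the desired track; the heading must have a component into the current equal to 2.0 knots: 18.2 sin θ = 2.0.
sin θ = 0.1099, so θ = 6.309°.

6°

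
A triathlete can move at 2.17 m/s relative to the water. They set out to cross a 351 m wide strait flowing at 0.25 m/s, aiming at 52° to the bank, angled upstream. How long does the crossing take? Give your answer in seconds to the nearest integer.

205 s

The component of the triathlete's velocity perpendicular to the bank is 2.17 × sin 52° = 1.710 m/s.
The flow acts along the bank and has no component across it.
Time = 351 / 1.710 = 205.265 s.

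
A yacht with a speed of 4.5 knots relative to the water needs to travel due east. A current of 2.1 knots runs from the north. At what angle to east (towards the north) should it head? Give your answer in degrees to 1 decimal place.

The current pushes perpendicular to the desired track; the heading must have a component into the current equal to 2.1 knots: 4.5 sin θ = 2.1.
sin θ = 0.4667, so θ = 27.818°.

27.8°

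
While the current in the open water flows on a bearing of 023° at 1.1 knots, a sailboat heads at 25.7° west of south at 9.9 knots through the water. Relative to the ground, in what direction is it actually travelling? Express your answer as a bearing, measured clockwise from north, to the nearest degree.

Taking east as x and north as y: velocity relative to the water = (-4.293, -8.921) knots; the water relative to ground = (0.430, 1.013) knots.
Velocity relative to ground = (-4.293, -8.921) + (0.430, 1.013) = (-3.863, -7.908) knots.
Bearing = atan2(-3.86, -7.91) = 206.04° clockwise from north.

206°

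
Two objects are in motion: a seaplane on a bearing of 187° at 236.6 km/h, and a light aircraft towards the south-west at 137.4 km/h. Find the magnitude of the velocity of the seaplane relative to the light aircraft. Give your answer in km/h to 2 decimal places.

Taking east as x and north as y: seaplane velocity = (-28.834, -234.836) km/h; light aircraft velocity = (-97.156, -97.156) km/h.
Velocity of seaplane relative to light aircraft = (-28.834, -234.836) − (-97.156, -97.156) = (68.322, -137.680) km/h.
Magnitude = |(68.322, -137.680)| = 153.700 km/h.

153.70 km/h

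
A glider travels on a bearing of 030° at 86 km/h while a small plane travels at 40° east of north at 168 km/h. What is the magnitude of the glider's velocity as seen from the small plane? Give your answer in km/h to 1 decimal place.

84.6 km/h

Taking east as x and north as y: glider velocity = (43.000, 74.478) km/h; small plane velocity = (107.988, 128.695) km/h.
Velocity of glider relative to small plane = (43.000, 74.478) − (107.988, 128.695) = (-64.988, -54.217) km/h.
Magnitude = |(-64.988, -54.217)| = 84.634 km/h.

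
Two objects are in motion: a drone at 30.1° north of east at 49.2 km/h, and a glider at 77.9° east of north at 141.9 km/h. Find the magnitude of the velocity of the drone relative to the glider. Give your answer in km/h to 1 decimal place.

Taking east as x and north as y: drone velocity = (42.565, 24.674) km/h; glider velocity = (138.747, 29.745) km/h.
Velocity of drone relative to glider = (42.565, 24.674) − (138.747, 29.745) = (-96.182, -5.071) km/h.
Magnitude = |(-96.182, -5.071)| = 96.316 km/h.

96.3 km/h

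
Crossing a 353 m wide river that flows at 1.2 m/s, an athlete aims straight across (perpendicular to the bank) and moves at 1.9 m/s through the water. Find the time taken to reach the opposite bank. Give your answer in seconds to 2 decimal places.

The component of the athlete's velocity perpendicular to the bank is 1.9 m/s.
Only the cross-stream component determines the crossing time; the current contributes nothing perpendicular to the bank.
Time = 353 / 1.900 = 185.789 s.

185.79 s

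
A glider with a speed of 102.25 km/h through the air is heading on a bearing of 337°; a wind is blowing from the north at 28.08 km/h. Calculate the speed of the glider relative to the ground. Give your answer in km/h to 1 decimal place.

Taking east as x and north as y: velocity relative to the air = (-39.952, 94.122) km/h; the air relative to ground = (0.000, -28.080) km/h.
Velocity relative to ground = (-39.952, 94.122) + (0.000, -28.080) = (-39.952, 66.042) km/h.
Speed = |(-39.952, 66.042)| = 77.186 km/h.

77.2 km/h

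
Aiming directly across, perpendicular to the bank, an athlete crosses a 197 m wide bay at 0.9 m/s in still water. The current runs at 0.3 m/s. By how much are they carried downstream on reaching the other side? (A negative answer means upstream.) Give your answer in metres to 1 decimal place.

Perpendicular speed = 0.900 m/s; crossing time = 197 / 0.900 = 218.889 s.
Net downstream speed = 0.300 m/s.
Drift = 0.300 × 218.889 = 65.667 m (downstream).

65.7 m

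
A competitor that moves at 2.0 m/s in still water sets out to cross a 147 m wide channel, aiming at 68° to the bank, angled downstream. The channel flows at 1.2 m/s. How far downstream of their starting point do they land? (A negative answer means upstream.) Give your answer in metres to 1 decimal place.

Perpendicular speed = 1.854 m/s; crossing time = 147 / 1.854 = 79.272 s.
Net downstream speed = 1.949 m/s.
Drift = 1.949 × 79.272 = 154.519 m (downstream).

154.5 m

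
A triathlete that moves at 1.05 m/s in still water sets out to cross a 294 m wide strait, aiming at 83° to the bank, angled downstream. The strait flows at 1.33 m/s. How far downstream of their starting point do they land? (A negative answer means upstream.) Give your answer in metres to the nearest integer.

411 m

Perpendicular speed = 1.042 m/s; crossing time = 294 / 1.042 = 282.103 s.
Net downstream speed = 1.458 m/s.
Drift = 1.458 × 282.103 = 411.295 m (downstream).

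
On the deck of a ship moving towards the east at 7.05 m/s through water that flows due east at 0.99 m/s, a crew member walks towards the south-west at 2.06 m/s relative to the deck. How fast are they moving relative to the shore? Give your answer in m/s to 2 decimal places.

6.74 m/s

In east/north components (m/s): crew member relative to ship = (-1.457, -1.457); ship relative to water = (7.050, 0.000); water relative to ground = (0.990, 0.000).
Sum = (6.583, -1.457) m/s.
Speed = |(6.583, -1.457)| = 6.743 m/s.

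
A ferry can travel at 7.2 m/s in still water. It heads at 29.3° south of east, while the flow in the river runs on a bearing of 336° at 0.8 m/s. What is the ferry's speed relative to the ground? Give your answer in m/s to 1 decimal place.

Taking east as x and north as y: velocity relative to the water = (6.279, -3.524) m/s; the water relative to ground = (-0.325, 0.731) m/s.
Velocity relative to ground = (6.279, -3.524) + (-0.325, 0.731) = (5.954, -2.793) m/s.
Speed = |(5.954, -2.793)| = 6.576 m/s.

6.6 m/s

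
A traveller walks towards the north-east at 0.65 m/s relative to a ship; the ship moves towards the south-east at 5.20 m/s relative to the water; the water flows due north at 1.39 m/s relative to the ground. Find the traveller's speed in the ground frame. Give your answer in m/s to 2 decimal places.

4.52 m/s

In east/north components (m/s): traveller relative to ship = (0.460, 0.460); ship relative to water = (3.677, -3.677); water relative to ground = (0.000, 1.390).
Sum = (4.137, -1.827) m/s.
Speed = |(4.137, -1.827)| = 4.522 m/s.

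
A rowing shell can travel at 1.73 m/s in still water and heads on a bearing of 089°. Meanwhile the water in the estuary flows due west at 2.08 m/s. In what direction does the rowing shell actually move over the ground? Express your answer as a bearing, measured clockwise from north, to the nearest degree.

275°

Taking east as x and north as y: velocity relative to the water = (1.730, 0.030) m/s; the water relative to ground = (-2.080, 0.000) m/s.
Velocity relative to ground = (1.730, 0.030) + (-2.080, 0.000) = (-0.350, 0.030) m/s.
Bearing = atan2(-0.35, 0.03) = 274.93° clockwise from north.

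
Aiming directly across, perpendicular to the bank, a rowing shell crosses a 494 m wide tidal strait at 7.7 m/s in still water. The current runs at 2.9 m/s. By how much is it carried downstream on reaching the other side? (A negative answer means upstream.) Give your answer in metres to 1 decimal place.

186.1 m

Perpendicular speed = 7.700 m/s; crossing time = 494 / 7.700 = 64.156 s.
Net downstream speed = 2.900 m/s.
Drift = 2.900 × 64.156 = 186.052 m (downstream).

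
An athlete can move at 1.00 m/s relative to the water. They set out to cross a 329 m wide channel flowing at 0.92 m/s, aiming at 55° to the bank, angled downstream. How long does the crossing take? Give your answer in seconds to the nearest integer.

The component of the athlete's velocity perpendicular to the bank is 1.00 × sin 55° = 0.819 m/s.
The current is parallel to the bank, so it does not affect the crossing time.
Time = 329 / 0.819 = 401.635 s.

402 s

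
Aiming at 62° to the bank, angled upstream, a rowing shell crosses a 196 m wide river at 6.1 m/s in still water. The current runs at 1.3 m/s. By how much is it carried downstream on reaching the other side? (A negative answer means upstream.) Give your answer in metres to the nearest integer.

-57 m

Perpendicular speed = 5.386 m/s; crossing time = 196 / 5.386 = 36.391 s.
Net downstream speed = -1.564 m/s.
Drift = -1.564 × 36.391 = -56.907 m (upstream).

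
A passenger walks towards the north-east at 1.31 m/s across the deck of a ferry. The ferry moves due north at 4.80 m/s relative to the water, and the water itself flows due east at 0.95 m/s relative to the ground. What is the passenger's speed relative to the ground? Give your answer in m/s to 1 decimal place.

6.0 m/s

In east/north components (m/s): passenger relative to ferry = (0.926, 0.926); ferry relative to water = (0.000, 4.800); water relative to ground = (0.950, 0.000).
Sum = (1.876, 5.726) m/s.
Speed = |(1.876, 5.726)| = 6.026 m/s.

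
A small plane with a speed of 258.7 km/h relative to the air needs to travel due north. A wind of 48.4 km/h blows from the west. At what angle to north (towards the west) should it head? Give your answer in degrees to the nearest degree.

11°

The wind pushes perpendicular to the desired track; the heading must have a component into the wind equal to 48.4 km/h: 258.7 sin θ = 48.4.
sin θ = 0.1871, so θ = 10.783°.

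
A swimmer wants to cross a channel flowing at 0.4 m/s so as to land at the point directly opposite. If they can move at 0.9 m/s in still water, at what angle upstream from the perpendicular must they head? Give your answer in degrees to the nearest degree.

To cancel the current, the upstream component of the swimmer's velocity must equal the flow: 0.9 sin θ = 0.4.
sin θ = 0.4 / 0.9 = 0.4444.
θ = arcsin(0.4444) = 26.388°.

26°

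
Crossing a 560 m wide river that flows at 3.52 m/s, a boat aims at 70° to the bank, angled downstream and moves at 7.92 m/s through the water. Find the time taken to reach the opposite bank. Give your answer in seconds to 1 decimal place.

75.2 s

The component of the boat's velocity perpendicular to the bank is 7.92 × sin 70° = 7.442 m/s.
Only the cross-stream component determines the crossing time; the current contributes nothing perpendicular to the bank.
Time = 560 / 7.442 = 75.245 s.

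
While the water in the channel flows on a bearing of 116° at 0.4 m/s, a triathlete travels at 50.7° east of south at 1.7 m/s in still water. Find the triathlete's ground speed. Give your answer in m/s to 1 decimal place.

2.1 m/s

Taking east as x and north as y: velocity relative to the water = (1.316, -1.077) m/s; the water relative to ground = (0.360, -0.175) m/s.
Velocity relative to ground = (1.316, -1.077) + (0.360, -0.175) = (1.675, -1.252) m/s.
Speed = |(1.675, -1.252)| = 2.091 m/s.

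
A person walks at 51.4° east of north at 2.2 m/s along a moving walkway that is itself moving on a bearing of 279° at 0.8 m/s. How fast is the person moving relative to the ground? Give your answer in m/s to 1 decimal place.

Taking east as x and north as y: moving walkway velocity = (-0.790, 0.125) m/s; person velocity relative to moving walkway = (1.719, 1.373) m/s.
Velocity relative to ground = (-0.790, 0.125) + (1.719, 1.373) = (0.929, 1.498) m/s.
Speed = |(0.929, 1.498)| = 1.763 m/s.

1.8 m/s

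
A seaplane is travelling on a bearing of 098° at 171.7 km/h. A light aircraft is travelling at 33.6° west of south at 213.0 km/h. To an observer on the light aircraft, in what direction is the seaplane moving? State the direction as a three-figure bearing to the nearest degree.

062°

Taking east as x and north as y: seaplane velocity = (170.029, -23.896) km/h; light aircraft velocity = (-117.872, -177.412) km/h.
Velocity of seaplane relative to light aircraft = (170.029, -23.896) − (-117.872, -177.412) = (287.901, 153.516) km/h.
Bearing = atan2(287.90, 153.52) = 61.93° clockwise from north.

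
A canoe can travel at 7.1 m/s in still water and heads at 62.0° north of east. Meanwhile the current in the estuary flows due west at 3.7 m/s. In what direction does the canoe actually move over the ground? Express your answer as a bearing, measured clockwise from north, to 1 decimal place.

356.7°

Taking east as x and north as y: velocity relative to the water = (3.333, 6.269) m/s; the water relative to ground = (-3.700, 0.000) m/s.
Velocity relative to ground = (3.333, 6.269) + (-3.700, 0.000) = (-0.367, 6.269) m/s.
Bearing = atan2(-0.37, 6.27) = 356.65° clockwise from north.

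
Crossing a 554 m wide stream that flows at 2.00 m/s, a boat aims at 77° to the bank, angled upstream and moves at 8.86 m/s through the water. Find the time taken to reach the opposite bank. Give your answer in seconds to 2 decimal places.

64.17 s

The component of the boat's velocity perpendicular to the bank is 8.86 × sin 77° = 8.633 m/s.
The current is parallel to the bank, so it does not affect the crossing time.
Time = 554 / 8.633 = 64.173 s.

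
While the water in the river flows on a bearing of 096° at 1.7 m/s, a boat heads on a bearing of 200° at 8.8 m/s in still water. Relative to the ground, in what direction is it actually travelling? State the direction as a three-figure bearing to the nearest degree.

189°

Taking east as x and north as y: velocity relative to the water = (-3.010, -8.269) m/s; the water relative to ground = (1.691, -0.178) m/s.
Velocity relative to ground = (-3.010, -8.269) + (1.691, -0.178) = (-1.319, -8.447) m/s.
Bearing = atan2(-1.32, -8.45) = 188.88° clockwise from north.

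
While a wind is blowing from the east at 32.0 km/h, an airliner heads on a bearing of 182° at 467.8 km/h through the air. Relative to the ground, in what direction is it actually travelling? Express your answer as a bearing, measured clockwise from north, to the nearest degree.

Taking east as x and north as y: velocity relative to the air = (-16.326, -467.515) km/h; the air relative to ground = (-32.000, 0.000) km/h.
Velocity relative to ground = (-16.326, -467.515) + (-32.000, 0.000) = (-48.326, -467.515) km/h.
Bearing = atan2(-48.33, -467.52) = 185.90° clockwise from north.

186°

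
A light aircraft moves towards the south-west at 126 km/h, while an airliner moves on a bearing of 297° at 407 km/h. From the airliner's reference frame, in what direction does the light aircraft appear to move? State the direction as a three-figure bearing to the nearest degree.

Taking east as x and north as y: light aircraft velocity = (-89.095, -89.095) km/h; airliner velocity = (-362.640, 184.774) km/h.
Velocity of light aircraft relative to airliner = (-89.095, -89.095) − (-362.640, 184.774) = (273.544, -273.870) km/h.
Bearing = atan2(273.54, -273.87) = 135.03° clockwise from north.

135°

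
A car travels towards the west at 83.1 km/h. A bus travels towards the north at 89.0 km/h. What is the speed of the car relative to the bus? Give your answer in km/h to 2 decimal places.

Taking east as x and north as y: car velocity = (-83.100, 0.000) km/h; bus velocity = (0.000, 89.000) km/h.
Velocity of car relative to bus = (-83.100, 0.000) − (0.000, 89.000) = (-83.100, -89.000) km/h.
Magnitude = |(-83.100, -89.000)| = 121.765 km/h.

121.76 km/h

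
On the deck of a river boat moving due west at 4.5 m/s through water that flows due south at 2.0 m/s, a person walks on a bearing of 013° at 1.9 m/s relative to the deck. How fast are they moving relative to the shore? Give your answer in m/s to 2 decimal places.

In east/north components (m/s): person relative to river boat = (0.427, 1.851); river boat relative to water = (-4.500, 0.000); water relative to ground = (0.000, -2.000).
Sum = (-4.073, -0.149) m/s.
Speed = |(-4.073, -0.149)| = 4.075 m/s.

4.08 m/s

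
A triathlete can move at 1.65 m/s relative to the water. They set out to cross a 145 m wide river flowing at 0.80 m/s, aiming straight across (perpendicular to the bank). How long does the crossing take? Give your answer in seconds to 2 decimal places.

The component of the triathlete's velocity perpendicular to the bank is 1.65 m/s.
The flow acts along the bank and has no component across it.
Time = 145 / 1.650 = 87.879 s.

87.88 s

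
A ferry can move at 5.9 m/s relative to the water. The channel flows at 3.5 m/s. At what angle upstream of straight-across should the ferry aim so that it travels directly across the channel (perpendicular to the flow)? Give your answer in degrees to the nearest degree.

To cancel the current, the upstream component of the ferry's velocity must equal the flow: 5.9 sin θ = 3.5.
sin θ = 3.5 / 5.9 = 0.5932.
θ = arcsin(0.5932) = 36.386°.

36°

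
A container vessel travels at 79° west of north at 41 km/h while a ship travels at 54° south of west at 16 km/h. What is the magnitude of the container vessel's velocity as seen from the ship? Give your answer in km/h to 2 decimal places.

37.18 km/h

Taking east as x and north as y: container vessel velocity = (-40.247, 7.823) km/h; ship velocity = (-9.405, -12.944) km/h.
Velocity of container vessel relative to ship = (-40.247, 7.823) − (-9.405, -12.944) = (-30.842, 20.767) km/h.
Magnitude = |(-30.842, 20.767)| = 37.182 km/h.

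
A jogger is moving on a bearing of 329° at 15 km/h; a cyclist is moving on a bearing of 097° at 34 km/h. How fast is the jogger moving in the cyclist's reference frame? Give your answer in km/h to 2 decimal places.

44.82 km/h

Taking east as x and north as y: jogger velocity = (-7.726, 12.858) km/h; cyclist velocity = (33.747, -4.144) km/h.
Velocity of jogger relative to cyclist = (-7.726, 12.858) − (33.747, -4.144) = (-41.472, 17.001) km/h.
Magnitude = |(-41.472, 17.001)| = 44.822 km/h.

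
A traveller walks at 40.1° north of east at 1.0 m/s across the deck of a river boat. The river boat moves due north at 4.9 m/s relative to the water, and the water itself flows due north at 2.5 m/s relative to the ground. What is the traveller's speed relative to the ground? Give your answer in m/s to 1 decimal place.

In east/north components (m/s): traveller relative to river boat = (0.765, 0.644); river boat relative to water = (0.000, 4.900); water relative to ground = (0.000, 2.500).
Sum = (0.765, 8.044) m/s.
Speed = |(0.765, 8.044)| = 8.080 m/s.

8.1 m/s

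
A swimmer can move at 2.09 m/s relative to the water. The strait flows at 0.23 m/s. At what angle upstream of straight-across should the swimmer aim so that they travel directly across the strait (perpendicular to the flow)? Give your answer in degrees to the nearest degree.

To cancel the current, the upstream component of the swimmer's velocity must equal the flow: 2.09 sin θ = 0.23.
sin θ = 0.23 / 2.09 = 0.1100.
θ = arcsin(0.1100) = 6.318°.

6°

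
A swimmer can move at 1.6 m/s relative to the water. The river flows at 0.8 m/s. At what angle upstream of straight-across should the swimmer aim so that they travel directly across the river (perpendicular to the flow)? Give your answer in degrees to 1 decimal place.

To cancel the current, the upstream component of the swimmer's velocity must equal the flow: 1.6 sin θ = 0.8.
sin θ = 0.8 / 1.6 = 0.5000.
θ = arcsin(0.5000) = 30.000°.

30.0°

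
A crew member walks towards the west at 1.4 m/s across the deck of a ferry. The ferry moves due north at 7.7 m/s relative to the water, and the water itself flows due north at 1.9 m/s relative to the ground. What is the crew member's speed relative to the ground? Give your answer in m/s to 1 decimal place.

In east/north components (m/s): crew member relative to ferry = (-1.400, 0.000); ferry relative to water = (0.000, 7.700); water relative to ground = (0.000, 1.900).
Sum = (-1.400, 9.600) m/s.
Speed = |(-1.400, 9.600)| = 9.702 m/s.

9.7 m/s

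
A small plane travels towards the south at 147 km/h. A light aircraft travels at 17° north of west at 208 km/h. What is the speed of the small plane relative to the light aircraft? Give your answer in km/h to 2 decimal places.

Taking east as x and north as y: small plane velocity = (0.000, -147.000) km/h; light aircraft velocity = (-198.911, 60.813) km/h.
Velocity of small plane relative to light aircraft = (0.000, -147.000) − (-198.911, 60.813) = (198.911, -207.813) km/h.
Magnitude = |(198.911, -207.813)| = 287.667 km/h.

287.67 km/h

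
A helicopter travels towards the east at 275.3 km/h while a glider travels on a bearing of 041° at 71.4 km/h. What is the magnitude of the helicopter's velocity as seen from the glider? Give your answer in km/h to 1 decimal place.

234.7 km/h

Taking east as x and north as y: helicopter velocity = (275.300, 0.000) km/h; glider velocity = (46.843, 53.886) km/h.
Velocity of helicopter relative to glider = (275.300, 0.000) − (46.843, 53.886) = (228.457, -53.886) km/h.
Magnitude = |(228.457, -53.886)| = 234.726 km/h.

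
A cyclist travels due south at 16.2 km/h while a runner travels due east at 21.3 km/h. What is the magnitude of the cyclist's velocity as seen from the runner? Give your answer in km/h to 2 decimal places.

26.76 km/h

Taking east as x and north as y: cyclist velocity = (0.000, -16.200) km/h; runner velocity = (21.300, 0.000) km/h.
Velocity of cyclist relative to runner = (0.000, -16.200) − (21.300, 0.000) = (-21.300, -16.200) km/h.
Magnitude = |(-21.300, -16.200)| = 26.761 km/h.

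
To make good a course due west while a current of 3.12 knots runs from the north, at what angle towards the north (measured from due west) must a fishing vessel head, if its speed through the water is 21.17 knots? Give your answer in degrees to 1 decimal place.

The current pushes perpendicular to the desired track; the heading must have a component into the current equal to 3.12 knots: 21.17 sin θ = 3.12.
sin θ = 0.1474, so θ = 8.475°.

8.5°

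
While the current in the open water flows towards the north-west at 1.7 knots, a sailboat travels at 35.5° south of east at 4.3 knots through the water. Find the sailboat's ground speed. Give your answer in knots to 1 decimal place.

2.6 knots

Taking east as x and north as y: velocity relative to the water = (3.501, -2.497) knots; the water relative to ground = (-1.202, 1.202) knots.
Velocity relative to ground = (3.501, -2.497) + (-1.202, 1.202) = (2.299, -1.295) knots.
Speed = |(2.299, -1.295)| = 2.638 knots.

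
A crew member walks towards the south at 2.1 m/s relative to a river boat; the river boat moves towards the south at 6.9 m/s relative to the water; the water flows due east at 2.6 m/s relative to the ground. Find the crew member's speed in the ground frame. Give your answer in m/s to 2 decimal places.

9.37 m/s

In east/north components (m/s): crew member relative to river boat = (0.000, -2.100); river boat relative to water = (0.000, -6.900); water relative to ground = (2.600, 0.000).
Sum = (2.600, -9.000) m/s.
Speed = |(2.600, -9.000)| = 9.368 m/s.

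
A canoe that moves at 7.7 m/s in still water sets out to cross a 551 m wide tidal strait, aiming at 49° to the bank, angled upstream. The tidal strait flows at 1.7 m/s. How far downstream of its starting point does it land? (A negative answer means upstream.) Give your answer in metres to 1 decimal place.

-317.8 m

Perpendicular speed = 5.811 m/s; crossing time = 551 / 5.811 = 94.816 s.
Net downstream speed = -3.352 m/s.
Drift = -3.352 × 94.816 = -317.790 m (upstream).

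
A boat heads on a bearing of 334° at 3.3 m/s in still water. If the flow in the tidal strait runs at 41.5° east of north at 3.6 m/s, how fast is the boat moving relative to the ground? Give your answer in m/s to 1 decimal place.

5.7 m/s

Taking east as x and north as y: velocity relative to the water = (-1.447, 2.966) m/s; the water relative to ground = (2.385, 2.696) m/s.
Velocity relative to ground = (-1.447, 2.966) + (2.385, 2.696) = (0.939, 5.662) m/s.
Speed = |(0.939, 5.662)| = 5.740 m/s.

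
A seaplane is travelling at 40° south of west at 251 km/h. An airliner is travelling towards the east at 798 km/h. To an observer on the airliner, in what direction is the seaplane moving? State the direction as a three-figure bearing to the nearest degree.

261°

Taking east as x and north as y: seaplane velocity = (-192.277, -161.340) km/h; airliner velocity = (798.000, 0.000) km/h.
Velocity of seaplane relative to airliner = (-192.277, -161.340) − (798.000, 0.000) = (-990.277, -161.340) km/h.
Bearing = atan2(-990.28, -161.34) = 260.75° clockwise from north.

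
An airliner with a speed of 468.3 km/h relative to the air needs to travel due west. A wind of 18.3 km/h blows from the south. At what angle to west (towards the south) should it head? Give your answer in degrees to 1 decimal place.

2.2°

The wind pushes perpendicular to the desired track; the heading must have a component into the wind equal to 18.3 km/h: 468.3 sin θ = 18.3.
sin θ = 0.0391, so θ = 2.240°.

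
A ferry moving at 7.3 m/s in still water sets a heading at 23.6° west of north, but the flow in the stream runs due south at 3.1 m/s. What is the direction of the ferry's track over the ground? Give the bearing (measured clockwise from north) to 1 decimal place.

Taking east as x and north as y: velocity relative to the water = (-2.923, 6.689) m/s; the water relative to ground = (0.000, -3.100) m/s.
Velocity relative to ground = (-2.923, 6.689) + (0.000, -3.100) = (-2.923, 3.589) m/s.
Bearing = atan2(-2.92, 3.59) = 320.85° clockwise from north.

320.8°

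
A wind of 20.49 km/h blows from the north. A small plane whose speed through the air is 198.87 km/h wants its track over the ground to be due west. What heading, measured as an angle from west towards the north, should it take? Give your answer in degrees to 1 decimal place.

5.9°

The wind pushes perpendicular to the desired track; the heading must have a component into the wind equal to 20.49 km/h: 198.87 sin θ = 20.49.
sin θ = 0.1030, so θ = 5.914°.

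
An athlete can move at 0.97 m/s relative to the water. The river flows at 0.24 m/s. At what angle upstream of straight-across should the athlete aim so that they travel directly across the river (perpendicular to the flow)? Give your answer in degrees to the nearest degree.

To cancel the current, the upstream component of the athlete's velocity must equal the flow: 0.97 sin θ = 0.24.
sin θ = 0.24 / 0.97 = 0.2474.
θ = arcsin(0.2474) = 14.325°.

14°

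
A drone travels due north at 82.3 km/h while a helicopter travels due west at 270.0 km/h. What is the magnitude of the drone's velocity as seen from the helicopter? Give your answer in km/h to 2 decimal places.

282.26 km/h

Taking east as x and north as y: drone velocity = (0.000, 82.300) km/h; helicopter velocity = (-270.000, 0.000) km/h.
Velocity of drone relative to helicopter = (0.000, 82.300) − (-270.000, 0.000) = (270.000, 82.300) km/h.
Magnitude = |(270.000, 82.300)| = 282.265 km/h.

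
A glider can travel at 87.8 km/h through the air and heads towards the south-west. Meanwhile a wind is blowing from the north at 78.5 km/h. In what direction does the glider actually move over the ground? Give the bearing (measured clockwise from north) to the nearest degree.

204°

Taking east as x and north as y: velocity relative to the air = (-62.084, -62.084) km/h; the air relative to ground = (0.000, -78.500) km/h.
Velocity relative to ground = (-62.084, -62.084) + (0.000, -78.500) = (-62.084, -140.584) km/h.
Bearing = atan2(-62.08, -140.58) = 203.83° clockwise from north.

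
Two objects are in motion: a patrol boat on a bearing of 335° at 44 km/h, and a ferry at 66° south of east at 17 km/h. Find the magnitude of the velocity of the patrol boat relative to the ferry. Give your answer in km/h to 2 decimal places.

61.00 km/h

Taking east as x and north as y: patrol boat velocity = (-18.595, 39.878) km/h; ferry velocity = (6.915, -15.530) km/h.
Velocity of patrol boat relative to ferry = (-18.595, 39.878) − (6.915, -15.530) = (-25.510, 55.408) km/h.
Magnitude = |(-25.510, 55.408)| = 60.998 km/h.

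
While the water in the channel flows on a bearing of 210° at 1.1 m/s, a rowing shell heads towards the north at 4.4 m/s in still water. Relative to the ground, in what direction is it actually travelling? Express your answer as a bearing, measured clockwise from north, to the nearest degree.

Taking east as x and north as y: velocity relative to the water = (0.000, 4.400) m/s; the water relative to ground = (-0.550, -0.953) m/s.
Velocity relative to ground = (0.000, 4.400) + (-0.550, -0.953) = (-0.550, 3.447) m/s.
Bearing = atan2(-0.55, 3.45) = 350.94° clockwise from north.

351°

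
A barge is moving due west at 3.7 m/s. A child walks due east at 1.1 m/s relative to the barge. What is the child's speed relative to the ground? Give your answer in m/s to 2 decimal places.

2.60 m/s

Taking east as x and north as y: barge velocity = (-3.700, 0.000) m/s; child velocity relative to barge = (1.100, 0.000) m/s.
Velocity relative to ground = (-3.700, 0.000) + (1.100, 0.000) = (-2.600, 0.000) m/s.
Speed = |(-2.600, 0.000)| = 2.600 m/s.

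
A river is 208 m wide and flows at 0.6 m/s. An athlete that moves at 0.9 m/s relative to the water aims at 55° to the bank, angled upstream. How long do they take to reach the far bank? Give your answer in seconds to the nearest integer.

282 s

The component of the athlete's velocity perpendicular to the bank is 0.9 × sin 55° = 0.737 m/s.
Only the cross-stream component determines the crossing time; the current contributes nothing perpendicular to the bank.
Time = 208 / 0.737 = 282.135 s.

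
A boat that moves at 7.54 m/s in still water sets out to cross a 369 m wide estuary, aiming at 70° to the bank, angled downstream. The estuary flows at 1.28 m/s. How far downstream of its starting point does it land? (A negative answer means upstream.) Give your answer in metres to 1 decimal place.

Perpendicular speed = 7.085 m/s; crossing time = 369 / 7.085 = 52.080 s.
Net downstream speed = 3.859 m/s.
Drift = 3.859 × 52.080 = 200.967 m (downstream).

201.0 m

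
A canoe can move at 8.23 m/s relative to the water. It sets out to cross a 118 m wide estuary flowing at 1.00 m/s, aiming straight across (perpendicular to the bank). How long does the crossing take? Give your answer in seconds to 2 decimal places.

14.34 s

The component of the canoe's velocity perpendicular to the bank is 8.23 m/s.
Only the cross-stream component determines the crossing time; the current contributes nothing perpendicular to the bank.
Time = 118 / 8.230 = 14.338 s.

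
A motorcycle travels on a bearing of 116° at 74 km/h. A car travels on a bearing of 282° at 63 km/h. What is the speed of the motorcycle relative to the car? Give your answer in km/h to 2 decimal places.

135.99 km/h

Taking east as x and north as y: motorcycle velocity = (66.511, -32.439) km/h; car velocity = (-61.623, 13.098) km/h.
Velocity of motorcycle relative to car = (66.511, -32.439) − (-61.623, 13.098) = (128.134, -45.538) km/h.
Magnitude = |(128.134, -45.538)| = 135.985 km/h.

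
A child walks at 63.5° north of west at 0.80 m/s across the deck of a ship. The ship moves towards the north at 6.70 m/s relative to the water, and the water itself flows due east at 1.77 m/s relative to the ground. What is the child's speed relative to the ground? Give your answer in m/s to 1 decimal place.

In east/north components (m/s): child relative to ship = (-0.357, 0.716); ship relative to water = (0.000, 6.700); water relative to ground = (1.770, 0.000).
Sum = (1.413, 7.416) m/s.
Speed = |(1.413, 7.416)| = 7.549 m/s.

7.5 m/s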